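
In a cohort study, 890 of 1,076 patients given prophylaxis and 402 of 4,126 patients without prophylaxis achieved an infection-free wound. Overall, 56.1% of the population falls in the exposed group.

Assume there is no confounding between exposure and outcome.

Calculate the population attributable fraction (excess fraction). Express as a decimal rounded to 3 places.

PAF ≈ 0.808

p₁ = P(outcome | exposed) = 890/1076 = 0.82714
p₀ = P(outcome | unexposed) = 402/4126 = 0.097431
Overall risk P(Y=1) = π·p₁ + (1−π)·p₀ = 0.561×0.82714 + 0.439×0.097431 = 0.5068.
Under exogeneity, PAF = [P(Y=1) − p₀] / P(Y=1).
PAF = (0.5068 − 0.097431) / 0.5068 ≈ 0.8078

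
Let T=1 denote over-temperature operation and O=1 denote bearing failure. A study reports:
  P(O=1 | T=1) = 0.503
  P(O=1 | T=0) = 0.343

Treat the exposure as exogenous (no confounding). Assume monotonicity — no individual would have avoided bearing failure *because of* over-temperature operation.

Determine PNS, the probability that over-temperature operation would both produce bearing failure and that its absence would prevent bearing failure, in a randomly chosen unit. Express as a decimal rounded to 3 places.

Let p₁ = 0.503, p₀ = 0.343.
Under exogeneity and monotonicity, PNS = p₁ − p₀.
PNS = 0.503 − 0.343 = 0.16

PNS ≈ 0.160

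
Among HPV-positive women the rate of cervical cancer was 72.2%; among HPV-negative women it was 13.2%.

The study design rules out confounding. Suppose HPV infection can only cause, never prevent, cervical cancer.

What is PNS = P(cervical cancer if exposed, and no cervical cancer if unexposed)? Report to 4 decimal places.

p₁ = 0.722, p₀ = 0.132.
Under exogeneity and monotonicity, PNS = p₁ − p₀.
PNS = 0.722 − 0.132 = 0.59

PNS ≈ 0.5900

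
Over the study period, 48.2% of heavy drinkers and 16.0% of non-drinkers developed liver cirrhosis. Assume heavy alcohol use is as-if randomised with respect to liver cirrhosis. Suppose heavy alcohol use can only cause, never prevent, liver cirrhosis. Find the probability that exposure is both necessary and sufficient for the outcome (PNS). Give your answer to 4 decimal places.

p₁ = 0.482, p₀ = 0.16.
Under exogeneity and monotonicity, PNS = p₁ − p₀.
PNS = 0.482 − 0.16 = 0.322

PNS ≈ 0.3220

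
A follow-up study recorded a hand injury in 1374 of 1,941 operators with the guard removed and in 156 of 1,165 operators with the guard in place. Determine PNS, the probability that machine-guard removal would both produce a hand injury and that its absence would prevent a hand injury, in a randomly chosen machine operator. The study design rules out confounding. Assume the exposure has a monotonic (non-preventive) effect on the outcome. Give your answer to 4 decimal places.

p₁ = P(outcome | exposed) = 1374/1941 = 0.70788
p₀ = P(outcome | unexposed) = 156/1165 = 0.13391
Under exogeneity and monotonicity, PNS = p₁ − p₀.
PNS = 0.70788 − 0.13391 = 0.57398

PNS ≈ 0.5740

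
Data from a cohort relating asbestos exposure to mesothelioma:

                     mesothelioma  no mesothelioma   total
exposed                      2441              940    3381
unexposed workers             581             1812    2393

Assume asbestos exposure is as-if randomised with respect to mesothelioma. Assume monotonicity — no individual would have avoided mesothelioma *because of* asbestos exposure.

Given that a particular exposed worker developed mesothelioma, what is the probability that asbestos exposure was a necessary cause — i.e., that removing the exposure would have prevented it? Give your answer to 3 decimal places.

p₁ = P(outcome | exposed) = 2441/3381 = 0.72198
p₀ = P(outcome | unexposed) = 581/2393 = 0.24279
Under exogeneity and monotonicity, PN = (p₁ − p₀) / p₁.
PN = (0.72198 − 0.24279) / 0.72198 = 0.47918 / 0.72198 ≈ 0.6637

PN ≈ 0.664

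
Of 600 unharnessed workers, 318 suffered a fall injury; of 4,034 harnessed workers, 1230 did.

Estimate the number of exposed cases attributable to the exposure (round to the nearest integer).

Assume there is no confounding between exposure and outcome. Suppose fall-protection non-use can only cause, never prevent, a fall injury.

about 135 cases

p₁ = P(outcome | exposed) = 318/600 = 0.53
p₀ = P(outcome | unexposed) = 1230/4034 = 0.30491
PN = (p₁ − p₀)/p₁ = (0.53 − 0.30491) / 0.53 ≈ 0.42470.
Attributable cases ≈ PN × (exposed cases) = 0.42470 × 318 ≈ 135.06.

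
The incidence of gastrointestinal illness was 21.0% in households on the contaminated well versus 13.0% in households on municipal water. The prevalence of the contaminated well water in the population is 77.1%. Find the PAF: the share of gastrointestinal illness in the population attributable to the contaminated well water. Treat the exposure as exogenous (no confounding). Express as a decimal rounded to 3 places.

PAF ≈ 0.322

p₁ = 0.21, p₀ = 0.13.
Overall risk P(Y=1) = π·p₁ + (1−π)·p₀ = 0.771×0.21 + 0.229×0.13 = 0.19168.
Under exogeneity, PAF = [P(Y=1) − p₀] / P(Y=1).
PAF = (0.19168 − 0.13) / 0.19168 ≈ 0.3218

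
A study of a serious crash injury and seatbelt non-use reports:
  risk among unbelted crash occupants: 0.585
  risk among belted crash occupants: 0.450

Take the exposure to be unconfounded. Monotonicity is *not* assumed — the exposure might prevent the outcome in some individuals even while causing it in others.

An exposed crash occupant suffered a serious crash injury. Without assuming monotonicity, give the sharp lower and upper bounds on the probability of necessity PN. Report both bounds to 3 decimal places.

0.231 ≤ PN ≤ 0.940

Let p₁ = 0.585, p₀ = 0.45.
Under exogeneity alone the bounds on PN are max{0,(p₁−p₀)/p₁} ≤ PN ≤ min{1,(1−p₀)/p₁}.
  lower = (p₁ − p₀)/p₁ = 0.135 / 0.585 ≈ 0.2308
  upper = min{1, (1 − p₀)/p₁} = 0.55 / 0.585 ≈ 0.9402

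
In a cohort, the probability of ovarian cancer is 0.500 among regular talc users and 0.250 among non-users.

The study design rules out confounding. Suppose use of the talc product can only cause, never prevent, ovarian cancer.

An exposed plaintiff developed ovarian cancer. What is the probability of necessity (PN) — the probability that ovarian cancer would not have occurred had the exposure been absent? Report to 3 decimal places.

Let p₁ = 0.5, p₀ = 0.25.
Under exogeneity and monotonicity, PN = (p₁ − p₀) / p₁.
PN = (0.5 − 0.25) / 0.5 = 0.25 / 0.5 ≈ 0.5000

PN ≈ 0.500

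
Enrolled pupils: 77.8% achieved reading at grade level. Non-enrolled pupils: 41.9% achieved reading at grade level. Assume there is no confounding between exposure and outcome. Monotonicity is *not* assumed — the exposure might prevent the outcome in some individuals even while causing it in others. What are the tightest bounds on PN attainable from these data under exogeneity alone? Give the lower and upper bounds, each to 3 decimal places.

0.461 ≤ PN ≤ 0.747

p₁ = 0.778, p₀ = 0.419.
Under exogeneity alone the bounds on PN are max{0,(p₁−p₀)/p₁} ≤ PN ≤ min{1,(1−p₀)/p₁}.
  lower = (p₁ − p₀)/p₁ = 0.359 / 0.778 ≈ 0.4614
  upper = min{1, (1 − p₀)/p₁} = 0.581 / 0.778 ≈ 0.7468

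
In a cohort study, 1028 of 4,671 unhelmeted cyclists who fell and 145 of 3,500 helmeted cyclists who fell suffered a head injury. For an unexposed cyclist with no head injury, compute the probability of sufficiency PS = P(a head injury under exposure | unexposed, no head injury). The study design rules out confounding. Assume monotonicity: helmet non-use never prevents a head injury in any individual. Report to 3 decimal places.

p₁ = P(outcome | exposed) = 1028/4671 = 0.22008
p₀ = P(outcome | unexposed) = 145/3500 = 0.041429
Under exogeneity and monotonicity, PS = (p₁ − p₀) / (1 − p₀).
PS = (0.22008 − 0.041429) / (1 − 0.041429) = 0.17865 / 0.95857 ≈ 0.1864

PS ≈ 0.186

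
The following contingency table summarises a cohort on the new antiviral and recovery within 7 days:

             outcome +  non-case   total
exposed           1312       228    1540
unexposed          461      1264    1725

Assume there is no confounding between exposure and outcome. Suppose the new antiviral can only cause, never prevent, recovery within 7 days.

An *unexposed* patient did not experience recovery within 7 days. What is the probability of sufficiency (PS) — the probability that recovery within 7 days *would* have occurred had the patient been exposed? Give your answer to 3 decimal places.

p₁ = P(outcome | exposed) = 1312/1540 = 0.85195
p₀ = P(outcome | unexposed) = 461/1725 = 0.26725
Under exogeneity and monotonicity, PS = (p₁ − p₀) / (1 − p₀).
PS = (0.85195 − 0.26725) / (1 − 0.26725) = 0.5847 / 0.73275 ≈ 0.7980

PS ≈ 0.798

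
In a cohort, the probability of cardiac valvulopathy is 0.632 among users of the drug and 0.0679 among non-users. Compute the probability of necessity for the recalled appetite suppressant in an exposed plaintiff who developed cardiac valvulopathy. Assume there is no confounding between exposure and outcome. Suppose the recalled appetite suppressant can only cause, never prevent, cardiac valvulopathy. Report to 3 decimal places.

Let p₁ = 0.632, p₀ = 0.0679.
Under exogeneity and monotonicity, PN = (p₁ − p₀) / p₁.
PN = (0.632 − 0.0679) / 0.632 = 0.5641 / 0.632 ≈ 0.8926

PN ≈ 0.893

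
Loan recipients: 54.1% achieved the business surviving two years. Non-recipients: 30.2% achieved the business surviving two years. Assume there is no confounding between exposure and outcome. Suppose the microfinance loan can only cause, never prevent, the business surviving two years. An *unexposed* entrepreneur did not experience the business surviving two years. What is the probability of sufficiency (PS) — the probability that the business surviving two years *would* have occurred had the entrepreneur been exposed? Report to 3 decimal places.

p₁ = 0.541, p₀ = 0.302.
Under exogeneity and monotonicity, PS = (p₁ − p₀) / (1 − p₀).
PS = (0.541 − 0.302) / (1 − 0.302) = 0.239 / 0.698 ≈ 0.3424

PS ≈ 0.342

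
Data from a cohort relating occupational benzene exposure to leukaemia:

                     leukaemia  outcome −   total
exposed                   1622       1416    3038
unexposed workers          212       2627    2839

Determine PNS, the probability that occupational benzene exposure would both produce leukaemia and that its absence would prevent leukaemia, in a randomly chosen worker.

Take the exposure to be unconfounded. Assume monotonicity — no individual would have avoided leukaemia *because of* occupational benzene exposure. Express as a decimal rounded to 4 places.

p₁ = P(outcome | exposed) = 1622/3038 = 0.5339
p₀ = P(outcome | unexposed) = 212/2839 = 0.074674
Under exogeneity and monotonicity, PNS = p₁ − p₀.
PNS = 0.5339 − 0.074674 = 0.45923

PNS ≈ 0.4592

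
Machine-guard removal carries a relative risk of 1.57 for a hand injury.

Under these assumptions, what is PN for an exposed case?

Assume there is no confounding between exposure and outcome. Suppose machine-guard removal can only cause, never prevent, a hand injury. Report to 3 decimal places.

PN ≈ 0.363

Under exogeneity and monotonicity, PN = (RR − 1) / RR = 1 − 1/RR.
PN = (1.57 − 1) / 1.57 = 0.57 / 1.57 ≈ 0.3631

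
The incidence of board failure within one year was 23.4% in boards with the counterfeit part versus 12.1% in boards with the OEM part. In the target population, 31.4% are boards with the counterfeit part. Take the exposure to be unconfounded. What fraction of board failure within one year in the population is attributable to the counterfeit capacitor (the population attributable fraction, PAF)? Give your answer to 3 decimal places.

p₁ = 0.234, p₀ = 0.121.
Overall risk P(Y=1) = π·p₁ + (1−π)·p₀ = 0.314×0.234 + 0.686×0.121 = 0.15648.
Under exogeneity, PAF = [P(Y=1) − p₀] / P(Y=1).
PAF = (0.15648 − 0.121) / 0.15648 ≈ 0.2267

PAF ≈ 0.227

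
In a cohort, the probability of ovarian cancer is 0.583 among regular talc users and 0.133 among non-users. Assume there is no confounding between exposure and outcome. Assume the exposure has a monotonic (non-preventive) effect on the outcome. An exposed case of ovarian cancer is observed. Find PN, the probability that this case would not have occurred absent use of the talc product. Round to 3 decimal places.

Let p₁ = 0.583, p₀ = 0.133.
Under exogeneity and monotonicity, PN = (p₁ − p₀) / p₁.
PN = (0.583 − 0.133) / 0.583 = 0.45 / 0.583 ≈ 0.7719

PN ≈ 0.772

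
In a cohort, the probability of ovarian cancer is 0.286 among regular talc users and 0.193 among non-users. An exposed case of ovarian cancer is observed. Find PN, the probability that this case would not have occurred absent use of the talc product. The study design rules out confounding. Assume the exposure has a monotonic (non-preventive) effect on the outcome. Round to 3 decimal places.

PN ≈ 0.325

Let p₁ = 0.286, p₀ = 0.193.
Under exogeneity and monotonicity, PN = (p₁ − p₀) / p₁.
PN = (0.286 − 0.193) / 0.286 = 0.093 / 0.286 ≈ 0.3252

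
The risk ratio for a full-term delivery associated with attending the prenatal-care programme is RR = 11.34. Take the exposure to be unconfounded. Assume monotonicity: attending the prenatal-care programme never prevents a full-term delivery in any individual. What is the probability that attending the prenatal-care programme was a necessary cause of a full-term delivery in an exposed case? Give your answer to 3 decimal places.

PN ≈ 0.912

Under exogeneity and monotonicity, PN = (RR − 1) / RR = 1 − 1/RR.
PN = (11.34 − 1) / 11.34 = 10.34 / 11.34 ≈ 0.9118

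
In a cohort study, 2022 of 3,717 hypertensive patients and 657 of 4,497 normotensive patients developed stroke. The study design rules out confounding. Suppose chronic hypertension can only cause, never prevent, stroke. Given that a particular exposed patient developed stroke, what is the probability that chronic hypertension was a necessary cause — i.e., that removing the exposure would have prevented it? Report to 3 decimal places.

p₁ = P(outcome | exposed) = 2022/3717 = 0.54399
p₀ = P(outcome | unexposed) = 657/4497 = 0.1461
Under exogeneity and monotonicity, PN = (p₁ − p₀) / p₁.
PN = (0.54399 − 0.1461) / 0.54399 = 0.39789 / 0.54399 ≈ 0.7314

PN ≈ 0.731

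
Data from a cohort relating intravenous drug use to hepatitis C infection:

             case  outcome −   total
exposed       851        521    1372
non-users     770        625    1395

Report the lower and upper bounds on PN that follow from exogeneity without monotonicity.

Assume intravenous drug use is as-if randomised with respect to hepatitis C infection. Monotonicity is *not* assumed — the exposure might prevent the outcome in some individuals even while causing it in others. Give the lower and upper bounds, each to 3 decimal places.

0.110 ≤ PN ≤ 0.722

p₁ = P(outcome | exposed) = 851/1372 = 0.62026
p₀ = P(outcome | unexposed) = 770/1395 = 0.55197
Under exogeneity alone the bounds on PN are max{0,(p₁−p₀)/p₁} ≤ PN ≤ min{1,(1−p₀)/p₁}.
  lower = (p₁ − p₀)/p₁ = 0.068291 / 0.62026 ≈ 0.1101
  upper = min{1, (1 − p₀)/p₁} = 0.44803 / 0.62026 ≈ 0.7223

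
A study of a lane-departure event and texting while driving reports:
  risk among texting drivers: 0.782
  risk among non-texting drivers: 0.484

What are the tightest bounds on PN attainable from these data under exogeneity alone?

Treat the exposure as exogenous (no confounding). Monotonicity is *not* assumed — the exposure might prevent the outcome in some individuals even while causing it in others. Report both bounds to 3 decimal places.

0.381 ≤ PN ≤ 0.660

Let p₁ = 0.782, p₀ = 0.484.
Under exogeneity alone the bounds on PN are max{0,(p₁−p₀)/p₁} ≤ PN ≤ min{1,(1−p₀)/p₁}.
  lower = (p₁ − p₀)/p₁ = 0.298 / 0.782 ≈ 0.3811
  upper = min{1, (1 − p₀)/p₁} = 0.516 / 0.782 ≈ 0.6598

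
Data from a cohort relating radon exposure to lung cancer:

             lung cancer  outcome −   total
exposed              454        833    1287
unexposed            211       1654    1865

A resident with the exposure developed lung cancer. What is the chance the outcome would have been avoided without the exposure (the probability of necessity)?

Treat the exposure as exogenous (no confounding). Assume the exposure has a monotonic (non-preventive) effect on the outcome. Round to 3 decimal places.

PN ≈ 0.679

p₁ = P(outcome | exposed) = 454/1287 = 0.35276
p₀ = P(outcome | unexposed) = 211/1865 = 0.11314
Under exogeneity and monotonicity, PN = (p₁ − p₀) / p₁.
PN = (0.35276 − 0.11314) / 0.35276 = 0.23962 / 0.35276 ≈ 0.6793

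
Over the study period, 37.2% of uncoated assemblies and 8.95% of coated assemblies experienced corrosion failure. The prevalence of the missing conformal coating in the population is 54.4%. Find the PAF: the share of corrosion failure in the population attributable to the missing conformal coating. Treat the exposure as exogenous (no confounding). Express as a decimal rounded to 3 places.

PAF ≈ 0.632

p₁ = 0.372, p₀ = 0.0895.
Overall risk P(Y=1) = π·p₁ + (1−π)·p₀ = 0.544×0.372 + 0.456×0.0895 = 0.24318.
Under exogeneity, PAF = [P(Y=1) − p₀] / P(Y=1).
PAF = (0.24318 − 0.0895) / 0.24318 ≈ 0.6320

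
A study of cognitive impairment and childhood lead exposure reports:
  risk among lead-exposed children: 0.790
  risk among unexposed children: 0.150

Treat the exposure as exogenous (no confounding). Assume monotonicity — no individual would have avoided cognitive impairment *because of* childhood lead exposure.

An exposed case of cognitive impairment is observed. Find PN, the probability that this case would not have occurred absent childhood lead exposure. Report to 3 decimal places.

PN ≈ 0.810

Let p₁ = 0.79, p₀ = 0.15.
Under exogeneity and monotonicity, PN = (p₁ − p₀) / p₁.
PN = (0.79 − 0.15) / 0.79 = 0.64 / 0.79 ≈ 0.8101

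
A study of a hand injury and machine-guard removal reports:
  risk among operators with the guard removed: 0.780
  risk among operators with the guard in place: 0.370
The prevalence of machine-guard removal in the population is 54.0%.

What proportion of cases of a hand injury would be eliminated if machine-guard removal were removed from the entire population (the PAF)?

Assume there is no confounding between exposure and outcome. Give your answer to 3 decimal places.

Let p₁ = 0.78, p₀ = 0.37.
Overall risk P(Y=1) = π·p₁ + (1−π)·p₀ = 0.54×0.78 + 0.46×0.37 = 0.5914.
Under exogeneity, PAF = [P(Y=1) − p₀] / P(Y=1).
PAF = (0.5914 − 0.37) / 0.5914 ≈ 0.3744

PAF ≈ 0.374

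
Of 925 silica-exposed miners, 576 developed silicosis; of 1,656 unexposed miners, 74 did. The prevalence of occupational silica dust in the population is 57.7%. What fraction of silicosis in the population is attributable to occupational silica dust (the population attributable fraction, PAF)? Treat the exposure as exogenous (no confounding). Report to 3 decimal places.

p₁ = P(outcome | exposed) = 576/925 = 0.6227
p₀ = P(outcome | unexposed) = 74/1656 = 0.044686
Overall risk P(Y=1) = π·p₁ + (1−π)·p₀ = 0.577×0.6227 + 0.423×0.044686 = 0.3782.
Under exogeneity, PAF = [P(Y=1) − p₀] / P(Y=1).
PAF = (0.3782 − 0.044686) / 0.3782 ≈ 0.8818

PAF ≈ 0.882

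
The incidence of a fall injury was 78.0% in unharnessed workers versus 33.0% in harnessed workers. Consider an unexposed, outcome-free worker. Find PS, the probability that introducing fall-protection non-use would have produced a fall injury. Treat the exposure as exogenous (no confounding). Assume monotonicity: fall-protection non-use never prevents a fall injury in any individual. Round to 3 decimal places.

PS ≈ 0.672

p₁ = 0.78, p₀ = 0.33.
Under exogeneity and monotonicity, PS = (p₁ − p₀) / (1 − p₀).
PS = (0.78 − 0.33) / (1 − 0.33) = 0.45 / 0.67 ≈ 0.6716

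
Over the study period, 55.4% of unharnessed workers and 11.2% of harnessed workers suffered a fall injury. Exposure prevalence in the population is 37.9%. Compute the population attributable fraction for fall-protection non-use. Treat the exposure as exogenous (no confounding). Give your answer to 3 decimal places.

p₁ = 0.554, p₀ = 0.112.
Overall risk P(Y=1) = π·p₁ + (1−π)·p₀ = 0.379×0.554 + 0.621×0.112 = 0.27952.
Under exogeneity, PAF = [P(Y=1) − p₀] / P(Y=1).
PAF = (0.27952 − 0.112) / 0.27952 ≈ 0.5993

PAF ≈ 0.599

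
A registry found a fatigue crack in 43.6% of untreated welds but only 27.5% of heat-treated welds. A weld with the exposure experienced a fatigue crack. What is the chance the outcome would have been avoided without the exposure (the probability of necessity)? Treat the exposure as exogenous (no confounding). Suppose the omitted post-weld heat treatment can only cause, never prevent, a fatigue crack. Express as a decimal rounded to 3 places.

PN ≈ 0.369

p₁ = 0.436, p₀ = 0.275.
Under exogeneity and monotonicity, PN = (p₁ − p₀) / p₁.
PN = (0.436 − 0.275) / 0.436 = 0.161 / 0.436 ≈ 0.3693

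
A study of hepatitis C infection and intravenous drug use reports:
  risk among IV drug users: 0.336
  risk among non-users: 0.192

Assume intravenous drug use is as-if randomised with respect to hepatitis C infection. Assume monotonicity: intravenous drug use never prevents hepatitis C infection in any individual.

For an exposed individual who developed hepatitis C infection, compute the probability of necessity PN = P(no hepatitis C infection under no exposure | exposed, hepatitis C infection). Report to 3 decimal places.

PN ≈ 0.429

Let p₁ = 0.336, p₀ = 0.192.
Under exogeneity and monotonicity, PN = (p₁ − p₀) / p₁.
PN = (0.336 − 0.192) / 0.336 = 0.144 / 0.336 ≈ 0.4286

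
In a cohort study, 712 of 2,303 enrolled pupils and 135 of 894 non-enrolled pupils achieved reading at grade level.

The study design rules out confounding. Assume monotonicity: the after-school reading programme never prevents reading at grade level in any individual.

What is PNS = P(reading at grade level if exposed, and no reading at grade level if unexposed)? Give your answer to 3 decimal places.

p₁ = P(outcome | exposed) = 712/2303 = 0.30916
p₀ = P(outcome | unexposed) = 135/894 = 0.15101
Under exogeneity and monotonicity, PNS = p₁ − p₀.
PNS = 0.30916 − 0.15101 = 0.15816

PNS ≈ 0.158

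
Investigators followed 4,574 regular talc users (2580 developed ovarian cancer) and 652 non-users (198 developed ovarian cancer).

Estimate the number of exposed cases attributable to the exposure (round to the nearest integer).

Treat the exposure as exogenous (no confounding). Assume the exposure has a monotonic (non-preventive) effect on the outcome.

p₁ = P(outcome | exposed) = 2580/4574 = 0.56406
p₀ = P(outcome | unexposed) = 198/652 = 0.30368
PN = (p₁ − p₀)/p₁ = (0.56406 − 0.30368) / 0.56406 ≈ 0.46161.
Attributable cases ≈ PN × (exposed cases) = 0.46161 × 2580 ≈ 1190.96.

about 1191 cases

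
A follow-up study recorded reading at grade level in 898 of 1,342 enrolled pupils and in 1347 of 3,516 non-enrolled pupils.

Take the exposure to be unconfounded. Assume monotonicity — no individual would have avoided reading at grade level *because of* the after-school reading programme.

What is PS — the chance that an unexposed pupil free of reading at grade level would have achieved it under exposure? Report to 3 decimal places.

PS ≈ 0.464

p₁ = P(outcome | exposed) = 898/1342 = 0.66915
p₀ = P(outcome | unexposed) = 1347/3516 = 0.38311
Under exogeneity and monotonicity, PS = (p₁ − p₀) / (1 − p₀).
PS = (0.66915 − 0.38311) / (1 − 0.38311) = 0.28604 / 0.61689 ≈ 0.4637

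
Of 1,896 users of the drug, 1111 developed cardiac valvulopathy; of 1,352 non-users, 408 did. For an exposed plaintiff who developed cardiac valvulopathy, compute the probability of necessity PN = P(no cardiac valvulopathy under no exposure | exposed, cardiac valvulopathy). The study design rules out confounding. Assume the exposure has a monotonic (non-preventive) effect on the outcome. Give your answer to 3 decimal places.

p₁ = P(outcome | exposed) = 1111/1896 = 0.58597
p₀ = P(outcome | unexposed) = 408/1352 = 0.30178
Under exogeneity and monotonicity, PN = (p₁ − p₀) / p₁.
PN = (0.58597 − 0.30178) / 0.58597 = 0.2842 / 0.58597 ≈ 0.4850

PN ≈ 0.485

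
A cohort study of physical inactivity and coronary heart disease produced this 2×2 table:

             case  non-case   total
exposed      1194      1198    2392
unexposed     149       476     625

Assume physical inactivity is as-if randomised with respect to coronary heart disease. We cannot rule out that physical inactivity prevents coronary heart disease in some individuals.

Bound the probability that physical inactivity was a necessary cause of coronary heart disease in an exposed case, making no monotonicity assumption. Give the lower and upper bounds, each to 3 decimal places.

p₁ = P(outcome | exposed) = 1194/2392 = 0.49916
p₀ = P(outcome | unexposed) = 149/625 = 0.2384
Under exogeneity alone the bounds on PN are max{0,(p₁−p₀)/p₁} ≤ PN ≤ min{1,(1−p₀)/p₁}.
  lower = (p₁ − p₀)/p₁ = 0.26076 / 0.49916 ≈ 0.5224
  upper = min{1, (1 − p₀)/p₁} = 0.7616 / 0.49916 ≈ 1.5258 → capped at 1

0.522 ≤ PN ≤ 1.000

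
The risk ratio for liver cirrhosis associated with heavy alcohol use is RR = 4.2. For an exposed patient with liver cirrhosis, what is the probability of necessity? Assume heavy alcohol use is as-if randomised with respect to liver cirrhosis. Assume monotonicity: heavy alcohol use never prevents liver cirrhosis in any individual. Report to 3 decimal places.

Under exogeneity and monotonicity, PN = (RR − 1) / RR = 1 − 1/RR.
PN = (4.2 − 1) / 4.2 = 3.2 / 4.2 ≈ 0.7619

PN ≈ 0.762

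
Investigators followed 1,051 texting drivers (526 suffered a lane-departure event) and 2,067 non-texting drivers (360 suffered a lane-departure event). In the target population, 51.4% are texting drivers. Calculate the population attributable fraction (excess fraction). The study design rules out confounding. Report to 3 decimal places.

PAF ≈ 0.491

p₁ = P(outcome | exposed) = 526/1051 = 0.50048
p₀ = P(outcome | unexposed) = 360/2067 = 0.17417
Overall risk P(Y=1) = π·p₁ + (1−π)·p₀ = 0.514×0.50048 + 0.486×0.17417 = 0.34189.
Under exogeneity, PAF = [P(Y=1) − p₀] / P(Y=1).
PAF = (0.34189 − 0.17417) / 0.34189 ≈ 0.4906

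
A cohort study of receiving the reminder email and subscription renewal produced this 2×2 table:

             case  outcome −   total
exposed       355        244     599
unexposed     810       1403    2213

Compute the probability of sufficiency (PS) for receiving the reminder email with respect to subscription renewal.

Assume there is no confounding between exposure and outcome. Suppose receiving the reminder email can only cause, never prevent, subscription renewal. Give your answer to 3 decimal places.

PS ≈ 0.357

p₁ = P(outcome | exposed) = 355/599 = 0.59265
p₀ = P(outcome | unexposed) = 810/2213 = 0.36602
Under exogeneity and monotonicity, PS = (p₁ − p₀)/(1 − p₀).
PS = (0.59265 − 0.36602) / 0.63398 ≈ 0.3575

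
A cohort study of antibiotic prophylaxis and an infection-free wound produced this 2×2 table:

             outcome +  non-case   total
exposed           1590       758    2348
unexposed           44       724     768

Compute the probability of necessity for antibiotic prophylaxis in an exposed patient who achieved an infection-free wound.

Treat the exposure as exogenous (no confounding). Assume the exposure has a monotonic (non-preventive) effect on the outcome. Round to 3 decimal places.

PN ≈ 0.915

p₁ = P(outcome | exposed) = 1590/2348 = 0.67717
p₀ = P(outcome | unexposed) = 44/768 = 0.057292
Under exogeneity and monotonicity, PN = (p₁ − p₀)/p₁.
PN = (0.67717 − 0.057292) / 0.67717 ≈ 0.9154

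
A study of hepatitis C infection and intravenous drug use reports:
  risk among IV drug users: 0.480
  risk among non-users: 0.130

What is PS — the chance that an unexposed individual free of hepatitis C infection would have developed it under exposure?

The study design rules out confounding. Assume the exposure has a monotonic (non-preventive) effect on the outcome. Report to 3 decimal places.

PS ≈ 0.402

Let p₁ = 0.48, p₀ = 0.13.
Under exogeneity and monotonicity, PS = (p₁ − p₀) / (1 − p₀).
PS = (0.48 − 0.13) / (1 − 0.13) = 0.35 / 0.87 ≈ 0.4023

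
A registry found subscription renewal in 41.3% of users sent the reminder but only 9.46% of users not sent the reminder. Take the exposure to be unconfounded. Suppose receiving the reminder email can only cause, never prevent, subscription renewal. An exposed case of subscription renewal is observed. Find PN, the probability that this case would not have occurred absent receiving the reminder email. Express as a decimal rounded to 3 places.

PN ≈ 0.771

p₁ = 0.413, p₀ = 0.0946.
Under exogeneity and monotonicity, PN = (p₁ − p₀) / p₁.
PN = (0.413 − 0.0946) / 0.413 = 0.3184 / 0.413 ≈ 0.7709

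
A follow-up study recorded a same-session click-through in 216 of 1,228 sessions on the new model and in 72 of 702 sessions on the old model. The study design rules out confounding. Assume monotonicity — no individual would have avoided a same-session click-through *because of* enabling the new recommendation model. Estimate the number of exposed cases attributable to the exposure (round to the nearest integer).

p₁ = P(outcome | exposed) = 216/1228 = 0.1759
p₀ = P(outcome | unexposed) = 72/702 = 0.10256
PN = (p₁ − p₀)/p₁ = (0.1759 − 0.10256) / 0.1759 ≈ 0.41690.
Attributable cases ≈ PN × (exposed cases) = 0.41690 × 216 ≈ 90.05.

about 90 cases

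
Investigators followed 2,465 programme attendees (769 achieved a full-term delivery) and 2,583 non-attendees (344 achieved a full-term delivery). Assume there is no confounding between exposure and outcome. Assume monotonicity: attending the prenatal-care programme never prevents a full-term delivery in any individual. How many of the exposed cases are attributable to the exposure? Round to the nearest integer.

about 441 cases

p₁ = P(outcome | exposed) = 769/2465 = 0.31197
p₀ = P(outcome | unexposed) = 344/2583 = 0.13318
PN = (p₁ − p₀)/p₁ = (0.31197 − 0.13318) / 0.31197 ≈ 0.57310.
Attributable cases ≈ PN × (exposed cases) = 0.57310 × 769 ≈ 440.72.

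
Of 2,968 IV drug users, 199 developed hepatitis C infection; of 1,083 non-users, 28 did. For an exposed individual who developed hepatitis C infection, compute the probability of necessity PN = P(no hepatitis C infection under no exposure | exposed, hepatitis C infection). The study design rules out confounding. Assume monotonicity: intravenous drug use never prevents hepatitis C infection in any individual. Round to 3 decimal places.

PN ≈ 0.614

p₁ = P(outcome | exposed) = 199/2968 = 0.067049
p₀ = P(outcome | unexposed) = 28/1083 = 0.025854
Under exogeneity and monotonicity, PN = (p₁ − p₀) / p₁.
PN = (0.067049 − 0.025854) / 0.067049 = 0.041194 / 0.067049 ≈ 0.6144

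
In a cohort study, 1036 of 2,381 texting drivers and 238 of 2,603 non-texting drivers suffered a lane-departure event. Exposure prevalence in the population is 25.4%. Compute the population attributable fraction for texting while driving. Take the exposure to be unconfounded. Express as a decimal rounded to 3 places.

p₁ = P(outcome | exposed) = 1036/2381 = 0.43511
p₀ = P(outcome | unexposed) = 238/2603 = 0.091433
Overall risk P(Y=1) = π·p₁ + (1−π)·p₀ = 0.254×0.43511 + 0.746×0.091433 = 0.17873.
Under exogeneity, PAF = [P(Y=1) − p₀] / P(Y=1).
PAF = (0.17873 − 0.091433) / 0.17873 ≈ 0.4884

PAF ≈ 0.488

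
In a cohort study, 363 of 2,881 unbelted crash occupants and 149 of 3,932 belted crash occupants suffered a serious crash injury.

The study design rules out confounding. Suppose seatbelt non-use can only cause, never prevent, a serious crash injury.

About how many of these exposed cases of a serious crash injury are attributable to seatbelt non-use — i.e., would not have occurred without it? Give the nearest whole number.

p₁ = P(outcome | exposed) = 363/2881 = 0.126
p₀ = P(outcome | unexposed) = 149/3932 = 0.037894
PN = (p₁ − p₀)/p₁ = (0.126 − 0.037894) / 0.126 ≈ 0.69925.
Attributable cases ≈ PN × (exposed cases) = 0.69925 × 363 ≈ 253.83.

about 254 cases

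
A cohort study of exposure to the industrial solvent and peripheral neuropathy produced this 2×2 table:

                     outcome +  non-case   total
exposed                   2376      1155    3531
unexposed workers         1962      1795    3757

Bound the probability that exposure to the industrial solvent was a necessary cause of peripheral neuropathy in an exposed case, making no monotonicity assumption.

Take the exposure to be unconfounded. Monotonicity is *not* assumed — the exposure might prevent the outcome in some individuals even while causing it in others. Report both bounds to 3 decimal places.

p₁ = P(outcome | exposed) = 2376/3531 = 0.6729
p₀ = P(outcome | unexposed) = 1962/3757 = 0.52223
Under exogeneity alone the bounds on PN are max{0,(p₁−p₀)/p₁} ≤ PN ≤ min{1,(1−p₀)/p₁}.
  lower = (p₁ − p₀)/p₁ = 0.15067 / 0.6729 ≈ 0.2239
  upper = min{1, (1 − p₀)/p₁} = 0.47777 / 0.6729 ≈ 0.7100

0.224 ≤ PN ≤ 0.710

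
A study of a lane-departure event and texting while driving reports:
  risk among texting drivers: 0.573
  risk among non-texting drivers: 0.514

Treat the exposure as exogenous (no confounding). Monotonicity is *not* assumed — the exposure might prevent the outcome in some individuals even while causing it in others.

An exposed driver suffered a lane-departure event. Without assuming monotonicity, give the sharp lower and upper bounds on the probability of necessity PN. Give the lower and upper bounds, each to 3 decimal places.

Let p₁ = 0.573, p₀ = 0.514.
Under exogeneity alone the bounds on PN are max{0,(p₁−p₀)/p₁} ≤ PN ≤ min{1,(1−p₀)/p₁}.
  lower = (p₁ − p₀)/p₁ = 0.059 / 0.573 ≈ 0.1030
  upper = min{1, (1 − p₀)/p₁} = 0.486 / 0.573 ≈ 0.8482

0.103 ≤ PN ≤ 0.848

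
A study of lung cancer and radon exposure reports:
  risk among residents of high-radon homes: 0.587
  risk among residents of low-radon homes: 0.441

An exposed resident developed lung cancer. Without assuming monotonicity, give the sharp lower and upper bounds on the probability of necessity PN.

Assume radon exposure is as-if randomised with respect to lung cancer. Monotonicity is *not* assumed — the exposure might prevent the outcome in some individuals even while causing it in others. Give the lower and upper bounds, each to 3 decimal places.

Let p₁ = 0.587, p₀ = 0.441.
Under exogeneity alone the bounds on PN are max{0,(p₁−p₀)/p₁} ≤ PN ≤ min{1,(1−p₀)/p₁}.
  lower = (p₁ − p₀)/p₁ = 0.146 / 0.587 ≈ 0.2487
  upper = min{1, (1 − p₀)/p₁} = 0.559 / 0.587 ≈ 0.9523

0.249 ≤ PN ≤ 0.952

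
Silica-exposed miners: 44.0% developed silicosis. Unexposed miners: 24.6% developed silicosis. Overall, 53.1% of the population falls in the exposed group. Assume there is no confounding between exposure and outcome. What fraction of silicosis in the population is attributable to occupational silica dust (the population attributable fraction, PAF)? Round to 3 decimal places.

p₁ = 0.44, p₀ = 0.246.
Overall risk P(Y=1) = π·p₁ + (1−π)·p₀ = 0.531×0.44 + 0.469×0.246 = 0.34901.
Under exogeneity, PAF = [P(Y=1) − p₀] / P(Y=1).
PAF = (0.34901 − 0.246) / 0.34901 ≈ 0.2952

PAF ≈ 0.295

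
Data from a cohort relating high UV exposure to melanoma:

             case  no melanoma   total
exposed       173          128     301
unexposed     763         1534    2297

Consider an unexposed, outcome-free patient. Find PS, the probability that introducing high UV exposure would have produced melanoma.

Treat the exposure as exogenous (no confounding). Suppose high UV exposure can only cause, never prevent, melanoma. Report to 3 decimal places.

PS ≈ 0.363

p₁ = P(outcome | exposed) = 173/301 = 0.57475
p₀ = P(outcome | unexposed) = 763/2297 = 0.33217
Under exogeneity and monotonicity, PS = (p₁ − p₀) / (1 − p₀).
PS = (0.57475 − 0.33217) / (1 − 0.33217) = 0.24258 / 0.66783 ≈ 0.3632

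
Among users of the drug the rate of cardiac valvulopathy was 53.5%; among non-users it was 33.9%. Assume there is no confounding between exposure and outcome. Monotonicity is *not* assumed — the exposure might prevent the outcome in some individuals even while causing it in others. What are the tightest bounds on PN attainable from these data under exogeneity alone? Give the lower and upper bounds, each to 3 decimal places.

p₁ = 0.535, p₀ = 0.339.
Under exogeneity alone the bounds on PN are max{0,(p₁−p₀)/p₁} ≤ PN ≤ min{1,(1−p₀)/p₁}.
  lower = (p₁ − p₀)/p₁ = 0.196 / 0.535 ≈ 0.3664
  upper = min{1, (1 − p₀)/p₁} = 0.661 / 0.535 ≈ 1.2355 → capped at 1

0.366 ≤ PN ≤ 1.000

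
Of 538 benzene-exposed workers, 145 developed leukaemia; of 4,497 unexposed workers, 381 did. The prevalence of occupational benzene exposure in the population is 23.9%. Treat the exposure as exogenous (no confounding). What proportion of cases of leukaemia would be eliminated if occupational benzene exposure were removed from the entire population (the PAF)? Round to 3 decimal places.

p₁ = P(outcome | exposed) = 145/538 = 0.26952
p₀ = P(outcome | unexposed) = 381/4497 = 0.084723
Overall risk P(Y=1) = π·p₁ + (1−π)·p₀ = 0.239×0.26952 + 0.761×0.084723 = 0.12889.
Under exogeneity, PAF = [P(Y=1) − p₀] / P(Y=1).
PAF = (0.12889 − 0.084723) / 0.12889 ≈ 0.3427

PAF ≈ 0.343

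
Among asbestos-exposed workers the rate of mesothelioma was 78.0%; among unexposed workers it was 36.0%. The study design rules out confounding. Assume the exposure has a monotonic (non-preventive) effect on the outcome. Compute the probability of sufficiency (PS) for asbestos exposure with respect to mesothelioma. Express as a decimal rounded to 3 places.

p₁ = 0.78, p₀ = 0.36.
Under exogeneity and monotonicity, PS = (p₁ − p₀) / (1 − p₀).
PS = (0.78 − 0.36) / (1 − 0.36) = 0.42 / 0.64 ≈ 0.6562

PS ≈ 0.656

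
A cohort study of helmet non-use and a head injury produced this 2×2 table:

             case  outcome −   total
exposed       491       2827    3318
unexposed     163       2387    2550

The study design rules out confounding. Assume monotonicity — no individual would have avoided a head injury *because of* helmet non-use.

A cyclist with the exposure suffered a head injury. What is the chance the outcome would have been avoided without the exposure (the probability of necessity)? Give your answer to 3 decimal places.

PN ≈ 0.568

p₁ = P(outcome | exposed) = 491/3318 = 0.14798
p₀ = P(outcome | unexposed) = 163/2550 = 0.063922
Under exogeneity and monotonicity, PN = (p₁ − p₀)/p₁.
PN = (0.14798 − 0.063922) / 0.14798 ≈ 0.5680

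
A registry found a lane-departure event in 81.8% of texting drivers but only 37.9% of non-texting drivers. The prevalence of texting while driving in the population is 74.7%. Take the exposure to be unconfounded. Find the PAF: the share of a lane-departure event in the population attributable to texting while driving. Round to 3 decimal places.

PAF ≈ 0.464

p₁ = 0.818, p₀ = 0.379.
Overall risk P(Y=1) = π·p₁ + (1−π)·p₀ = 0.747×0.818 + 0.253×0.379 = 0.70693.
Under exogeneity, PAF = [P(Y=1) − p₀] / P(Y=1).
PAF = (0.70693 − 0.379) / 0.70693 ≈ 0.4639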